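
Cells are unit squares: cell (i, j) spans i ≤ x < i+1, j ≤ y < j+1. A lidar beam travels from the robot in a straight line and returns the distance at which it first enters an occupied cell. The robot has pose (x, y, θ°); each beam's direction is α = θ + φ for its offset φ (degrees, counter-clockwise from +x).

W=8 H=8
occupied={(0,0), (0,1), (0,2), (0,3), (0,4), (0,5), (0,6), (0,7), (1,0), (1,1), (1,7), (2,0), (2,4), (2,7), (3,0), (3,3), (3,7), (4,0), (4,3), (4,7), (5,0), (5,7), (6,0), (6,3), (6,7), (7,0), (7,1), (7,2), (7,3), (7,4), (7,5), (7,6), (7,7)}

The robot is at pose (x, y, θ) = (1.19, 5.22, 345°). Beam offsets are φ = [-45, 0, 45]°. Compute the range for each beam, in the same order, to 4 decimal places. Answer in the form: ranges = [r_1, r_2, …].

beam 1: φ=-45°, α=300°
  d=(0.5000,-0.8660)  start (1,5)  tX=1.6200 tY=0.2540  stride 1/|dx|=2.0000 1/|dy|=1.1547
    cross y-line → (1,4), t=0.2540
    cross y-line → (1,3), t=1.4087
    cross x-line → (2,3), t=1.6200
    cross y-line → (2,2), t=2.5634
    cross x-line → (3,2), t=3.6200
    cross y-line → (3,1), t=3.7181
    cross y-line → (3,0), t=4.8728 (wall)
  → r_1 = 4.8728
beam 2: φ=0°, α=345°
  d=(0.9659,-0.2588)  start (1,5)  tX=0.8386 tY=0.8500  stride 1/|dx|=1.0353 1/|dy|=3.8637
    cross x-line → (2,5), t=0.8386
    cross y-line → (2,4), t=0.8500 (wall)
  → r_2 = 0.8500
beam 3: φ=45°, α=30°
  d=(0.8660,0.5000)  start (1,5)  tX=0.9353 tY=1.5600  stride 1/|dx|=1.1547 1/|dy|=2.0000
    cross x-line → (2,5), t=0.9353
    cross y-line → (2,6), t=1.5600
    cross x-line → (3,6), t=2.0900
    cross x-line → (4,6), t=3.2447
    cross y-line → (4,7), t=3.5600 (wall)
  → r_3 = 3.5600

ranges = [4.8728, 0.8500, 3.5600]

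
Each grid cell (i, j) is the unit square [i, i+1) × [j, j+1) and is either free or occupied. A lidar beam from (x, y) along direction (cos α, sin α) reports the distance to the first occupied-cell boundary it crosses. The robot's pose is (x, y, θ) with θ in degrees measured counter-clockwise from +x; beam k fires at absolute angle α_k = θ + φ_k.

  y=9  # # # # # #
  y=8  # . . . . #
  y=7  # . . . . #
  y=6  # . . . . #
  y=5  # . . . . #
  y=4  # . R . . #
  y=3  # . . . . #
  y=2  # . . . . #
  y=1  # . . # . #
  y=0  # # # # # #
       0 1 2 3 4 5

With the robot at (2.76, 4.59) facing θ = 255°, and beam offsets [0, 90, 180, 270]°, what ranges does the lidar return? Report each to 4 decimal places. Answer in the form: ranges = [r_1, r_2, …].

ranges = [3.7166, 2.3190, 4.5656, 1.8221]

beam 1: φ=0°, α=255°
  d=(-0.2588,-0.9659)  start (2,4)  tX=2.9364 tY=0.6108  stride 1/|dx|=3.8637 1/|dy|=1.0353
    cross y-line → (2,3), t=0.6108
    cross y-line → (2,2), t=1.6461
    cross y-line → (2,1), t=2.6814
    cross x-line → (1,1), t=2.9364
    cross y-line → (1,0), t=3.7166 (wall)
  → r_1 = 3.7166
beam 2: φ=90°, α=345°
  d=(0.9659,-0.2588)  start (2,4)  tX=0.2485 tY=2.2796  stride 1/|dx|=1.0353 1/|dy|=3.8637
    cross x-line → (3,4), t=0.2485
    cross x-line → (4,4), t=1.2837
    cross y-line → (4,3), t=2.2796
    cross x-line → (5,3), t=2.3190 (wall)
  → r_2 = 2.3190
beam 3: φ=180°, α=75°
  d=(0.2588,0.9659)  start (2,4)  tX=0.9273 tY=0.4245  stride 1/|dx|=3.8637 1/|dy|=1.0353
    cross y-line → (2,5), t=0.4245
    cross x-line → (3,5), t=0.9273
    cross y-line → (3,6), t=1.4597
    cross y-line → (3,7), t=2.4950
    cross y-line → (3,8), t=3.5303
    cross y-line → (3,9), t=4.5656 (wall)
  → r_3 = 4.5656
beam 4: φ=270°, α=165°
  d=(-0.9659,0.2588)  start (2,4)  tX=0.7868 tY=1.5841  stride 1/|dx|=1.0353 1/|dy|=3.8637
    cross x-line → (1,4), t=0.7868
    cross y-line → (1,5), t=1.5841
    cross x-line → (0,5), t=1.8221 (wall)
  → r_4 = 1.8221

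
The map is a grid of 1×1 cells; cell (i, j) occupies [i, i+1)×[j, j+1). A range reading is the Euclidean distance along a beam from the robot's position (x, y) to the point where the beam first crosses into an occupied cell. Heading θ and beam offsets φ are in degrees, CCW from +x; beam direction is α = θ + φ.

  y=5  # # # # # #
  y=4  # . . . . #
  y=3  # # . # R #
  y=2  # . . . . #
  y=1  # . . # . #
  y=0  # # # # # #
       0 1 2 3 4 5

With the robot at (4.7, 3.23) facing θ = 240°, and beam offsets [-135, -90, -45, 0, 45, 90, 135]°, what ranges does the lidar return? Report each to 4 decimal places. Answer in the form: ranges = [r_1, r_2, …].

beam 1: φ=-135°, α=105°
  direction (-0.2588, 0.9659); cell (4,3); t to first gridline: x 2.7046, y 0.7972 (then +3.8637 / +1.0353)
    (4,4) via y @ 0.7972
    (4,5) via y @ 1.8324  # hit
  → r_1 = 1.8324
beam 2: φ=-90°, α=150°
  direction (-0.8660, 0.5000); cell (4,3); t to first gridline: x 0.8083, y 1.5400 (then +1.1547 / +2.0000)
    (3,3) via x @ 0.8083  # hit
  → r_2 = 0.8083
beam 3: φ=-45°, α=195°
  direction (-0.9659, -0.2588); cell (4,3); t to first gridline: x 0.7247, y 0.8887 (then +1.0353 / +3.8637)
    (3,3) via x @ 0.7247  # hit
  → r_3 = 0.7247
beam 4: φ=0°, α=240°
  direction (-0.5000, -0.8660); cell (4,3); t to first gridline: x 1.4000, y 0.2656 (then +2.0000 / +1.1547)
    (4,2) via y @ 0.2656
    (3,2) via x @ 1.4000
    (3,1) via y @ 1.4203  # hit
  → r_4 = 1.4203
beam 5: φ=45°, α=285°
  direction (0.2588, -0.9659); cell (4,3); t to first gridline: x 1.1591, y 0.2381 (then +3.8637 / +1.0353)
    (4,2) via y @ 0.2381
    (5,2) via x @ 1.1591  # hit
  → r_5 = 1.1591
beam 6: φ=90°, α=330°
  direction (0.8660, -0.5000); cell (4,3); t to first gridline: x 0.3464, y 0.4600 (then +1.1547 / +2.0000)
    (5,3) via x @ 0.3464  # hit
  → r_6 = 0.3464
beam 7: φ=135°, α=15°
  direction (0.9659, 0.2588); cell (4,3); t to first gridline: x 0.3106, y 2.9751 (then +1.0353 / +3.8637)
    (5,3) via x @ 0.3106  # hit
  → r_7 = 0.3106

ranges = [1.8324, 0.8083, 0.7247, 1.4203, 1.1591, 0.3464, 0.3106]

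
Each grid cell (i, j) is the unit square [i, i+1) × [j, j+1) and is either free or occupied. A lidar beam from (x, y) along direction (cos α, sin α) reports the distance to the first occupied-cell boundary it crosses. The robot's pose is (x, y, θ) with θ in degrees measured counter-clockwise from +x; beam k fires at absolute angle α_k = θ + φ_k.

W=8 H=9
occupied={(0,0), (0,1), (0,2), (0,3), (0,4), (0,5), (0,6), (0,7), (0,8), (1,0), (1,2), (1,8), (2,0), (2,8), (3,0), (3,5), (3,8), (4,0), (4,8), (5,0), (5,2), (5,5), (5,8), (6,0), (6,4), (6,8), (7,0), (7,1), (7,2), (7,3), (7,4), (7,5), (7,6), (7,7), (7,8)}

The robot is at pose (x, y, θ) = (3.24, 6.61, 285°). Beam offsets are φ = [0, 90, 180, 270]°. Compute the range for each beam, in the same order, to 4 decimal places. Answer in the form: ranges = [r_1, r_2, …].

ranges = [0.6315, 3.8926, 1.4390, 2.3190]

beam 1: φ=0°, α=285°
  d=(0.2588,-0.9659)  start (3,6)  tX=2.9364 tY=0.6315  stride 1/|dx|=3.8637 1/|dy|=1.0353
    cross y-line → (3,5), t=0.6315 (wall)
  → r_1 = 0.6315
beam 2: φ=90°, α=15°
  d=(0.9659,0.2588)  start (3,6)  tX=0.7868 tY=1.5068  stride 1/|dx|=1.0353 1/|dy|=3.8637
    cross x-line → (4,6), t=0.7868
    cross y-line → (4,7), t=1.5068
    cross x-line → (5,7), t=1.8221
    cross x-line → (6,7), t=2.8574
    cross x-line → (7,7), t=3.8926 (wall)
  → r_2 = 3.8926
beam 3: φ=180°, α=105°
  d=(-0.2588,0.9659)  start (3,6)  tX=0.9273 tY=0.4038  stride 1/|dx|=3.8637 1/|dy|=1.0353
    cross y-line → (3,7), t=0.4038
    cross x-line → (2,7), t=0.9273
    cross y-line → (2,8), t=1.4390 (wall)
  → r_3 = 1.4390
beam 4: φ=270°, α=195°
  d=(-0.9659,-0.2588)  start (3,6)  tX=0.2485 tY=2.3569  stride 1/|dx|=1.0353 1/|dy|=3.8637
    cross x-line → (2,6), t=0.2485
    cross x-line → (1,6), t=1.2837
    cross x-line → (0,6), t=2.3190 (wall)
  → r_4 = 2.3190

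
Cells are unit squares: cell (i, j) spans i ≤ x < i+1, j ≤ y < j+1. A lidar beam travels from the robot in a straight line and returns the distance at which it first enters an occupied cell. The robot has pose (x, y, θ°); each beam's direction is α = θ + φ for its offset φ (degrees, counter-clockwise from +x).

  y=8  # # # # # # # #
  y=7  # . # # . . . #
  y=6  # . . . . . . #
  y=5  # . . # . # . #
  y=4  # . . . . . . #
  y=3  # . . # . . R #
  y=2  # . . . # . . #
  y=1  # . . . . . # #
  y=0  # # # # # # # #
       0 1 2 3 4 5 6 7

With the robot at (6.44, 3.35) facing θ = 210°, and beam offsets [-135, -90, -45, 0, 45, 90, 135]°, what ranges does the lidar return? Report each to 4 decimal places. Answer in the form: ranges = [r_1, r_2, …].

beam 1: φ=-135°, α=75°
  direction (0.2588, 0.9659); cell (6,3); t to first gridline: x 2.1637, y 0.6729 (then +3.8637 / +1.0353)
    (6,4) via y @ 0.6729
    (6,5) via y @ 1.7082
    (7,5) via x @ 2.1637  # hit
  → r_1 = 2.1637
beam 2: φ=-90°, α=120°
  direction (-0.5000, 0.8660); cell (6,3); t to first gridline: x 0.8800, y 0.7506 (then +2.0000 / +1.1547)
    (6,4) via y @ 0.7506
    (5,4) via x @ 0.8800
    (5,5) via y @ 1.9053  # hit
  → r_2 = 1.9053
beam 3: φ=-45°, α=165°
  direction (-0.9659, 0.2588); cell (6,3); t to first gridline: x 0.4555, y 2.5114 (then +1.0353 / +3.8637)
    (5,3) via x @ 0.4555
    (4,3) via x @ 1.4908
    (4,4) via y @ 2.5114
    (3,4) via x @ 2.5261
    (2,4) via x @ 3.5614
    (1,4) via x @ 4.5966
    (0,4) via x @ 5.6319  # hit
  → r_3 = 5.6319
beam 4: φ=0°, α=210°
  direction (-0.8660, -0.5000); cell (6,3); t to first gridline: x 0.5081, y 0.7000 (then +1.1547 / +2.0000)
    (5,3) via x @ 0.5081
    (5,2) via y @ 0.7000
    (4,2) via x @ 1.6628  # hit
  → r_4 = 1.6628
beam 5: φ=45°, α=255°
  direction (-0.2588, -0.9659); cell (6,3); t to first gridline: x 1.7000, y 0.3623 (then +3.8637 / +1.0353)
    (6,2) via y @ 0.3623
    (6,1) via y @ 1.3976  # hit
  → r_5 = 1.3976
beam 6: φ=90°, α=300°
  direction (0.5000, -0.8660); cell (6,3); t to first gridline: x 1.1200, y 0.4041 (then +2.0000 / +1.1547)
    (6,2) via y @ 0.4041
    (7,2) via x @ 1.1200  # hit
  → r_6 = 1.1200
beam 7: φ=135°, α=345°
  direction (0.9659, -0.2588); cell (6,3); t to first gridline: x 0.5798, y 1.3523 (then +1.0353 / +3.8637)
    (7,3) via x @ 0.5798  # hit
  → r_7 = 0.5798

ranges = [2.1637, 1.9053, 5.6319, 1.6628, 1.3976, 1.1200, 0.5798]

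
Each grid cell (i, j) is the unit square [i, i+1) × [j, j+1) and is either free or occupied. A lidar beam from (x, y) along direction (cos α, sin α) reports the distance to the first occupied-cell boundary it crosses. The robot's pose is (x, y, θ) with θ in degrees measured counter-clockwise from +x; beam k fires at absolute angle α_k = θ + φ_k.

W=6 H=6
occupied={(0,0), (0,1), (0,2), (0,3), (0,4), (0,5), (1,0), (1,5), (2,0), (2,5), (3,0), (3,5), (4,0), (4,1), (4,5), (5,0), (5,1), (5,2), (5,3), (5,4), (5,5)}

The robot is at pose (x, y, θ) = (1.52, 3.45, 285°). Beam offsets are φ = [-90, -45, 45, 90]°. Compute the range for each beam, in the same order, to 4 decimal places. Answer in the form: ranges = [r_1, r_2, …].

ranges = [0.5383, 1.0400, 2.9000, 3.6028]

beam 1: φ=-90°, α=195°
  dir = (cos 195°, sin 195°) = (-0.9659, -0.2588); from cell (1,3)
  next x-line at t=0.5383, next y-line at t=1.7387; Δt_x=1.0353, Δt_y=3.8637
    x: enter (0,3) at t=0.5383 ← occupied
  → r_1 = 0.5383
beam 2: φ=-45°, α=240°
  dir = (cos 240°, sin 240°) = (-0.5000, -0.8660); from cell (1,3)
  next x-line at t=1.0400, next y-line at t=0.5196; Δt_x=2.0000, Δt_y=1.1547
    y: enter (1,2) at t=0.5196
    x: enter (0,2) at t=1.0400 ← occupied
  → r_2 = 1.0400
beam 3: φ=45°, α=330°
  dir = (cos 330°, sin 330°) = (0.8660, -0.5000); from cell (1,3)
  next x-line at t=0.5543, next y-line at t=0.9000; Δt_x=1.1547, Δt_y=2.0000
    x: enter (2,3) at t=0.5543
    y: enter (2,2) at t=0.9000
    x: enter (3,2) at t=1.7090
    x: enter (4,2) at t=2.8637
    y: enter (4,1) at t=2.9000 ← occupied
  → r_3 = 2.9000
beam 4: φ=90°, α=15°
  dir = (cos 15°, sin 15°) = (0.9659, 0.2588); from cell (1,3)
  next x-line at t=0.4969, next y-line at t=2.1250; Δt_x=1.0353, Δt_y=3.8637
    x: enter (2,3) at t=0.4969
    x: enter (3,3) at t=1.5322
    y: enter (3,4) at t=2.1250
    x: enter (4,4) at t=2.5675
    x: enter (5,4) at t=3.6028 ← occupied
  → r_4 = 3.6028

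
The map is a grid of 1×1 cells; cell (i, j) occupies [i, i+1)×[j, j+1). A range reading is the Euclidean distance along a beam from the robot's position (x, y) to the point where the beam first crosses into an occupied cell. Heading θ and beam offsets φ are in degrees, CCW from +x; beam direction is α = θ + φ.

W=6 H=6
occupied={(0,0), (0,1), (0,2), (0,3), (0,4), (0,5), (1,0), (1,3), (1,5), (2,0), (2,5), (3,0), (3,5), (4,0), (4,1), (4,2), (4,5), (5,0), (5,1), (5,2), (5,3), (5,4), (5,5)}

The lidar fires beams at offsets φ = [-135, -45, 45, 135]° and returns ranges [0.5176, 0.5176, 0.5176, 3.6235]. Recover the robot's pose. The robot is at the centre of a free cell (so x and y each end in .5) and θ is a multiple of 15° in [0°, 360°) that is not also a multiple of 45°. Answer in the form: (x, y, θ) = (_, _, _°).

Enumerate (i+0.5, j+0.5, θ) over the 13 free cells and 16 admissible headings. For each, cast all 4 beams and compare to the given ranges.
  (3.5, 3.5, 75°): beam 1 = 1.0000 ≠ 0.5176 ✗
  (2.5, 4.5, 150°): beam 1 = 1.9319 ≠ 0.5176 ✗
  (2.5, 1.5, 210°): beam 1 = 3.6235 ≠ 0.5176 ✗
  …
  (1.5, 4.5, 210°): r_1=0.5176, r_2=0.5176, r_3=0.5176, r_4=3.6235 — all match ✓
Unique over the lattice → pose = (1.5, 4.5, 210°).

(x, y, θ) = (1.5, 4.5, 210°)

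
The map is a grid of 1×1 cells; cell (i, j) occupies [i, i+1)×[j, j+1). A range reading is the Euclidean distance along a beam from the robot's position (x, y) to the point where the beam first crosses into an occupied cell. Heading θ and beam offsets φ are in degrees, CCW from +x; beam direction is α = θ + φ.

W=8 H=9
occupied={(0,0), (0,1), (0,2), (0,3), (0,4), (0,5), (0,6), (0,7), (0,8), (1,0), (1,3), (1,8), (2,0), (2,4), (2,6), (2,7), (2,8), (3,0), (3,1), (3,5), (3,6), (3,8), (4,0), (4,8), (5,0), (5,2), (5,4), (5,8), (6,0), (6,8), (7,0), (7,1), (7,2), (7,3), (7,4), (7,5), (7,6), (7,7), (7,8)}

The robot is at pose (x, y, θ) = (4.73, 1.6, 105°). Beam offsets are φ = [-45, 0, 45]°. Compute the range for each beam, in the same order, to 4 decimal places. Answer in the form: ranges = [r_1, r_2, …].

beam 1: φ=-45°, α=60°
  direction (0.5000, 0.8660); cell (4,1); t to first gridline: x 0.5400, y 0.4619 (then +2.0000 / +1.1547)
    (4,2) via y @ 0.4619
    (5,2) via x @ 0.5400  # hit
  → r_1 = 0.5400
beam 2: φ=0°, α=105°
  direction (-0.2588, 0.9659); cell (4,1); t to first gridline: x 2.8205, y 0.4141 (then +3.8637 / +1.0353)
    (4,2) via y @ 0.4141
    (4,3) via y @ 1.4494
    (4,4) via y @ 2.4847
    (3,4) via x @ 2.8205
    (3,5) via y @ 3.5199  # hit
  → r_2 = 3.5199
beam 3: φ=45°, α=150°
  direction (-0.8660, 0.5000); cell (4,1); t to first gridline: x 0.8429, y 0.8000 (then +1.1547 / +2.0000)
    (4,2) via y @ 0.8000
    (3,2) via x @ 0.8429
    (2,2) via x @ 1.9976
    (2,3) via y @ 2.8000
    (1,3) via x @ 3.1523  # hit
  → r_3 = 3.1523

ranges = [0.5400, 3.5199, 3.1523]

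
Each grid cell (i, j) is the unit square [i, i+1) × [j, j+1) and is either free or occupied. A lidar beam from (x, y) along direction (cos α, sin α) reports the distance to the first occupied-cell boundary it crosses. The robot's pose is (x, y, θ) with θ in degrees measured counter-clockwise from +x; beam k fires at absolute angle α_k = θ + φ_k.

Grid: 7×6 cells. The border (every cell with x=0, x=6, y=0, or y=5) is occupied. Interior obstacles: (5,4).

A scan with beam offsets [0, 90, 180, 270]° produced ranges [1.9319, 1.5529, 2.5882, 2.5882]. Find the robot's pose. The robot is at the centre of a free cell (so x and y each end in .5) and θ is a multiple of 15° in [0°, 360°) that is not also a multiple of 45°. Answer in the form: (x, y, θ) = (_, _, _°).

Enumerate (i+0.5, j+0.5, θ) over the 19 free cells and 16 admissible headings. For each, cast all 4 beams and compare to the given ranges.
  (3.5, 3.5, 120°): beam 1 = 1.7321 ≠ 1.9319 ✗
  (3.5, 2.5, 195°): beam 1 = 2.5882 ≠ 1.9319 ✗
  (3.5, 2.5, 150°): beam 1 = 2.8868 ≠ 1.9319 ✗
  …
  (3.5, 3.5, 15°): r_1=1.9319, r_2=1.5529, r_3=2.5882, r_4=2.5882 — all match ✓
No second candidate reproduces the full scan.

(x, y, θ) = (3.5, 3.5, 15°)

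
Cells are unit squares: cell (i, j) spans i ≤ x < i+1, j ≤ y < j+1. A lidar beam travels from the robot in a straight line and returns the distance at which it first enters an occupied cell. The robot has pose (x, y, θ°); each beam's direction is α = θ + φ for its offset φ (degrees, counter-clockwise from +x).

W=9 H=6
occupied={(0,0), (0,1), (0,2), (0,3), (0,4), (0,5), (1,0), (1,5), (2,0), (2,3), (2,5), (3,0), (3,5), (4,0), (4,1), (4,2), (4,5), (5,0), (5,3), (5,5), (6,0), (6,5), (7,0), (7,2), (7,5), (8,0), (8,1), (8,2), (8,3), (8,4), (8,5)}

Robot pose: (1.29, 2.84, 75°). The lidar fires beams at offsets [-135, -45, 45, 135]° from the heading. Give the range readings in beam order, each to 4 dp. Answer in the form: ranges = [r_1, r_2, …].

ranges = [2.1246, 0.8198, 0.5800, 0.3349]

beam 1: φ=-135°, α=300°
  direction (0.5000, -0.8660); cell (1,2); t to first gridline: x 1.4200, y 0.9699 (then +2.0000 / +1.1547)
    (1,1) via y @ 0.9699
    (2,1) via x @ 1.4200
    (2,0) via y @ 2.1246  # hit
  → r_1 = 2.1246
beam 2: φ=-45°, α=30°
  direction (0.8660, 0.5000); cell (1,2); t to first gridline: x 0.8198, y 0.3200 (then +1.1547 / +2.0000)
    (1,3) via y @ 0.3200
    (2,3) via x @ 0.8198  # hit
  → r_2 = 0.8198
beam 3: φ=45°, α=120°
  direction (-0.5000, 0.8660); cell (1,2); t to first gridline: x 0.5800, y 0.1848 (then +2.0000 / +1.1547)
    (1,3) via y @ 0.1848
    (0,3) via x @ 0.5800  # hit
  → r_3 = 0.5800
beam 4: φ=135°, α=210°
  direction (-0.8660, -0.5000); cell (1,2); t to first gridline: x 0.3349, y 1.6800 (then +1.1547 / +2.0000)
    (0,2) via x @ 0.3349  # hit
  → r_4 = 0.3349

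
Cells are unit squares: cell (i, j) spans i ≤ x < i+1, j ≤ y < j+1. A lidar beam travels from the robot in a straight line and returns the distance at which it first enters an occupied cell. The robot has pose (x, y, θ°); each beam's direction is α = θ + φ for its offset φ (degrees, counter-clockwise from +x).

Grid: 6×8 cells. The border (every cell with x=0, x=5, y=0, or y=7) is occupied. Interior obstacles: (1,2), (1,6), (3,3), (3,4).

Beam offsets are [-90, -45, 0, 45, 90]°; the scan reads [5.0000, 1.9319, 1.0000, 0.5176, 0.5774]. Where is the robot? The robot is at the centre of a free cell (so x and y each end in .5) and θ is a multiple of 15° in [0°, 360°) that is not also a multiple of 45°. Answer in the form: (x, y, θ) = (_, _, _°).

(x, y, θ) = (3.5, 1.5, 210°)

Candidates: 20 free-cell centres × 16 headings = 320 poses. Raycast each; keep the one whose scan matches to 4 dp.
  (3.5, 1.5, 15°): beam 1 = 0.5176 ≠ 5.0000 ✗
  (1.5, 5.5, 30°): beam 1 = 5.1962 ≠ 5.0000 ✗
  (4.5, 6.5, 240°): beam 1 = 1.0000 ≠ 5.0000 ✗
  (4.5, 2.5, 255°): beam 1 = 3.6235 ≠ 5.0000 ✗
  …
  (3.5, 1.5, 210°): r_1=5.0000, r_2=1.9319, r_3=1.0000, r_4=0.5176, r_5=0.5774 — all match ✓
No second candidate reproduces the full scan.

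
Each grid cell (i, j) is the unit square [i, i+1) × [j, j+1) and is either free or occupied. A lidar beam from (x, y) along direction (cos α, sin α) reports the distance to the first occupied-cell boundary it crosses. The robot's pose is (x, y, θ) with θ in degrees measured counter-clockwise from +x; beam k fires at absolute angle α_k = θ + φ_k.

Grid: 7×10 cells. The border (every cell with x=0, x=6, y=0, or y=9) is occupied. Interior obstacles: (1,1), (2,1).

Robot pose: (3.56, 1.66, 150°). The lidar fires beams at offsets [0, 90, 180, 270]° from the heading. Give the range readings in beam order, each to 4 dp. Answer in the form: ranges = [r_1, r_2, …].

ranges = [0.6466, 0.7621, 1.3200, 4.8800]

beam 1: φ=0°, α=150°
  d=(-0.8660,0.5000)  start (3,1)  tX=0.6466 tY=0.6800  stride 1/|dx|=1.1547 1/|dy|=2.0000
    cross x-line → (2,1), t=0.6466 (wall)
  → r_1 = 0.6466
beam 2: φ=90°, α=240°
  d=(-0.5000,-0.8660)  start (3,1)  tX=1.1200 tY=0.7621  stride 1/|dx|=2.0000 1/|dy|=1.1547
    cross y-line → (3,0), t=0.7621 (wall)
  → r_2 = 0.7621
beam 3: φ=180°, α=330°
  d=(0.8660,-0.5000)  start (3,1)  tX=0.5081 tY=1.3200  stride 1/|dx|=1.1547 1/|dy|=2.0000
    cross x-line → (4,1), t=0.5081
    cross y-line → (4,0), t=1.3200 (wall)
  → r_3 = 1.3200
beam 4: φ=270°, α=60°
  d=(0.5000,0.8660)  start (3,1)  tX=0.8800 tY=0.3926  stride 1/|dx|=2.0000 1/|dy|=1.1547
    cross y-line → (3,2), t=0.3926
    cross x-line → (4,2), t=0.8800
    cross y-line → (4,3), t=1.5473
    cross y-line → (4,4), t=2.7020
    cross x-line → (5,4), t=2.8800
    cross y-line → (5,5), t=3.8567
    cross x-line → (6,5), t=4.8800 (wall)
  → r_4 = 4.8800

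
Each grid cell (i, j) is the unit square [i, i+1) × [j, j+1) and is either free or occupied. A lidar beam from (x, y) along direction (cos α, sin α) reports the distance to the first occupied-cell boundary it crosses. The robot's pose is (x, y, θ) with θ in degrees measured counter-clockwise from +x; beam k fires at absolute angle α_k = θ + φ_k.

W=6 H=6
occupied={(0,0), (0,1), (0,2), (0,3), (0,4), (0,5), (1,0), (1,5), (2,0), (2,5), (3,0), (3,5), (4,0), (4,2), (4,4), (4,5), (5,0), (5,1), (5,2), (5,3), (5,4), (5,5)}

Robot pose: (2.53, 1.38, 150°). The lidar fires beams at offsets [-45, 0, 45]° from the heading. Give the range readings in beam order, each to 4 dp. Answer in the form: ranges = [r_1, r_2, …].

ranges = [3.7477, 1.7667, 1.4682]

beam 1: φ=-45°, α=105°
  dir = (cos 105°, sin 105°) = (-0.2588, 0.9659); from cell (2,1)
  next x-line at t=2.0478, next y-line at t=0.6419; Δt_x=3.8637, Δt_y=1.0353
    y: enter (2,2) at t=0.6419
    y: enter (2,3) at t=1.6771
    x: enter (1,3) at t=2.0478
    y: enter (1,4) at t=2.7124
    y: enter (1,5) at t=3.7477 ← occupied
  → r_1 = 3.7477
beam 2: φ=0°, α=150°
  dir = (cos 150°, sin 150°) = (-0.8660, 0.5000); from cell (2,1)
  next x-line at t=0.6120, next y-line at t=1.2400; Δt_x=1.1547, Δt_y=2.0000
    x: enter (1,1) at t=0.6120
    y: enter (1,2) at t=1.2400
    x: enter (0,2) at t=1.7667 ← occupied
  → r_2 = 1.7667
beam 3: φ=45°, α=195°
  dir = (cos 195°, sin 195°) = (-0.9659, -0.2588); from cell (2,1)
  next x-line at t=0.5487, next y-line at t=1.4682; Δt_x=1.0353, Δt_y=3.8637
    x: enter (1,1) at t=0.5487
    y: enter (1,0) at t=1.4682 ← occupied
  → r_3 = 1.4682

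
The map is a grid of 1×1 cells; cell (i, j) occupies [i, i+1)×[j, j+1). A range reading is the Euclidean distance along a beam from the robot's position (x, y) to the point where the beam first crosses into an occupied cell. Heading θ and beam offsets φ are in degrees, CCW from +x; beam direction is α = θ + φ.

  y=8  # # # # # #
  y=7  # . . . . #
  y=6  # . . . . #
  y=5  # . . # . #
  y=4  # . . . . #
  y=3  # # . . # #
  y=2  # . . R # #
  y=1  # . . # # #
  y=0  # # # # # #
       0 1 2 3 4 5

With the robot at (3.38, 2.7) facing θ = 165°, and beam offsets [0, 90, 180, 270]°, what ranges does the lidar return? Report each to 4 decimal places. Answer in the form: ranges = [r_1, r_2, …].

ranges = [1.4287, 0.7247, 0.6419, 2.3811]

beam 1: φ=0°, α=165°
  dir = (cos 165°, sin 165°) = (-0.9659, 0.2588); from cell (3,2)
  next x-line at t=0.3934, next y-line at t=1.1591; Δt_x=1.0353, Δt_y=3.8637
    x: enter (2,2) at t=0.3934
    y: enter (2,3) at t=1.1591
    x: enter (1,3) at t=1.4287 ← occupied
  → r_1 = 1.4287
beam 2: φ=90°, α=255°
  dir = (cos 255°, sin 255°) = (-0.2588, -0.9659); from cell (3,2)
  next x-line at t=1.4682, next y-line at t=0.7247; Δt_x=3.8637, Δt_y=1.0353
    y: enter (3,1) at t=0.7247 ← occupied
  → r_2 = 0.7247
beam 3: φ=180°, α=345°
  dir = (cos 345°, sin 345°) = (0.9659, -0.2588); from cell (3,2)
  next x-line at t=0.6419, next y-line at t=2.7046; Δt_x=1.0353, Δt_y=3.8637
    x: enter (4,2) at t=0.6419 ← occupied
  → r_3 = 0.6419
beam 4: φ=270°, α=75°
  dir = (cos 75°, sin 75°) = (0.2588, 0.9659); from cell (3,2)
  next x-line at t=2.3955, next y-line at t=0.3106; Δt_x=3.8637, Δt_y=1.0353
    y: enter (3,3) at t=0.3106
    y: enter (3,4) at t=1.3459
    y: enter (3,5) at t=2.3811 ← occupied
  → r_4 = 2.3811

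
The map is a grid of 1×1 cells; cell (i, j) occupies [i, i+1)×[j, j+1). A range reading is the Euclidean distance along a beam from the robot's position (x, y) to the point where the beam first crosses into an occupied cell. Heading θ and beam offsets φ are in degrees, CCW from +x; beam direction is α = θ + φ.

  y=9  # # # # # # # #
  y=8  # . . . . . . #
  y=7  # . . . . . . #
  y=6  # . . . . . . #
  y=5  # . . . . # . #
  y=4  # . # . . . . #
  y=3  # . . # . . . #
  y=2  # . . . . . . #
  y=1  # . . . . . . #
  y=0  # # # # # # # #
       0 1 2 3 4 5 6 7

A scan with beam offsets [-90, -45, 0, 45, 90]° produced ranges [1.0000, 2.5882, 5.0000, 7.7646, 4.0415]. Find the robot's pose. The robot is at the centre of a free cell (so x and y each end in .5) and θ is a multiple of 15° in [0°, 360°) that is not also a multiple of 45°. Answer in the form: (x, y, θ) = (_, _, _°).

Enumerate (i+0.5, j+0.5, θ) over the 45 free cells and 16 admissible headings. For each, cast all 5 beams and compare to the given ranges.
  (4.5, 1.5, 165°): beam 1 = 3.6235 ≠ 1.0000 ✗
  (3.5, 4.5, 195°): beam 1 = 4.6587 ≠ 1.0000 ✗
  (2.5, 5.5, 105°): beam 1 = 4.6587 ≠ 1.0000 ✗
  …
  (3.5, 8.5, 240°): r_1=1.0000, r_2=2.5882, r_3=5.0000, r_4=7.7646, r_5=4.0415 — all match ✓
Only this pose fits every beam.

(x, y, θ) = (3.5, 8.5, 240°)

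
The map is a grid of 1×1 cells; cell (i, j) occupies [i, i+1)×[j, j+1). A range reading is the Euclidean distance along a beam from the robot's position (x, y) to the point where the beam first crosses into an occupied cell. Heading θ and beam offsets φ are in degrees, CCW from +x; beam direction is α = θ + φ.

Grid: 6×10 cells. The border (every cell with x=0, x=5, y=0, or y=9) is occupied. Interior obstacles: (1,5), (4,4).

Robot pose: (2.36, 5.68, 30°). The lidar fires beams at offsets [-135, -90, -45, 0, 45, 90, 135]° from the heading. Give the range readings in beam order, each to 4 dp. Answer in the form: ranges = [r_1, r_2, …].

beam 1: φ=-135°, α=255°
  cosα=-0.2588 sinα=-0.9659 | (2,5) | tMaxX 1.3909 tMaxY 0.7040 | tΔX 3.8637 tΔY 1.0353
    t=0.7040 [y] (2,4)
    t=1.3909 [x] (1,4)
    t=1.7393 [y] (1,3)
    t=2.7745 [y] (1,2)
    t=3.8098 [y] (1,1)
    t=4.8451 [y] (1,0) — stop
  → r_1 = 4.8451
beam 2: φ=-90°, α=300°
  cosα=0.5000 sinα=-0.8660 | (2,5) | tMaxX 1.2800 tMaxY 0.7852 | tΔX 2.0000 tΔY 1.1547
    t=0.7852 [y] (2,4)
    t=1.2800 [x] (3,4)
    t=1.9399 [y] (3,3)
    t=3.0946 [y] (3,2)
    t=3.2800 [x] (4,2)
    t=4.2493 [y] (4,1)
    t=5.2800 [x] (5,1) — stop
  → r_2 = 5.2800
beam 3: φ=-45°, α=345°
  cosα=0.9659 sinα=-0.2588 | (2,5) | tMaxX 0.6626 tMaxY 2.6273 | tΔX 1.0353 tΔY 3.8637
    t=0.6626 [x] (3,5)
    t=1.6979 [x] (4,5)
    t=2.6273 [y] (4,4) — stop
  → r_3 = 2.6273
beam 4: φ=0°, α=30°
  cosα=0.8660 sinα=0.5000 | (2,5) | tMaxX 0.7390 tMaxY 0.6400 | tΔX 1.1547 tΔY 2.0000
    t=0.6400 [y] (2,6)
    t=0.7390 [x] (3,6)
    t=1.8937 [x] (4,6)
    t=2.6400 [y] (4,7)
    t=3.0484 [x] (5,7) — stop
  → r_4 = 3.0484
beam 5: φ=45°, α=75°
  cosα=0.2588 sinα=0.9659 | (2,5) | tMaxX 2.4728 tMaxY 0.3313 | tΔX 3.8637 tΔY 1.0353
    t=0.3313 [y] (2,6)
    t=1.3666 [y] (2,7)
    t=2.4018 [y] (2,8)
    t=2.4728 [x] (3,8)
    t=3.4371 [y] (3,9) — stop
  → r_5 = 3.4371
beam 6: φ=90°, α=120°
  cosα=-0.5000 sinα=0.8660 | (2,5) | tMaxX 0.7200 tMaxY 0.3695 | tΔX 2.0000 tΔY 1.1547
    t=0.3695 [y] (2,6)
    t=0.7200 [x] (1,6)
    t=1.5242 [y] (1,7)
    t=2.6789 [y] (1,8)
    t=2.7200 [x] (0,8) — stop
  → r_6 = 2.7200
beam 7: φ=135°, α=165°
  cosα=-0.9659 sinα=0.2588 | (2,5) | tMaxX 0.3727 tMaxY 1.2364 | tΔX 1.0353 tΔY 3.8637
    t=0.3727 [x] (1,5) — stop
  → r_7 = 0.3727

ranges = [4.8451, 5.2800, 2.6273, 3.0484, 3.4371, 2.7200, 0.3727]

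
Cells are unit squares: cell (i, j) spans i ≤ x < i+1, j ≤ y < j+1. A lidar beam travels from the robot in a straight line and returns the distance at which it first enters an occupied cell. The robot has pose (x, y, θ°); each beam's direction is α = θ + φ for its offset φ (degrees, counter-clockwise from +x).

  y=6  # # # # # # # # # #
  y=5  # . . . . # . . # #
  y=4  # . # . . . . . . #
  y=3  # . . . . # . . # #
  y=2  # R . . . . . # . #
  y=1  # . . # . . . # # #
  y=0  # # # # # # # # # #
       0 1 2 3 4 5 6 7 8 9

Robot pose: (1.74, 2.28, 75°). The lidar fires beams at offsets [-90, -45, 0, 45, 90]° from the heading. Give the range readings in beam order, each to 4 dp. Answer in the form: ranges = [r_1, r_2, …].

beam 1: φ=-90°, α=345°
  cosα=0.9659 sinα=-0.2588 | (1,2) | tMaxX 0.2692 tMaxY 1.0818 | tΔX 1.0353 tΔY 3.8637
    t=0.2692 [x] (2,2)
    t=1.0818 [y] (2,1)
    t=1.3044 [x] (3,1) — stop
  → r_1 = 1.3044
beam 2: φ=-45°, α=30°
  cosα=0.8660 sinα=0.5000 | (1,2) | tMaxX 0.3002 tMaxY 1.4400 | tΔX 1.1547 tΔY 2.0000
    t=0.3002 [x] (2,2)
    t=1.4400 [y] (2,3)
    t=1.4549 [x] (3,3)
    t=2.6096 [x] (4,3)
    t=3.4400 [y] (4,4)
    t=3.7643 [x] (5,4)
    t=4.9190 [x] (6,4)
    t=5.4400 [y] (6,5)
    t=6.0737 [x] (7,5)
    t=7.2284 [x] (8,5) — stop
  → r_2 = 7.2284
beam 3: φ=0°, α=75°
  cosα=0.2588 sinα=0.9659 | (1,2) | tMaxX 1.0046 tMaxY 0.7454 | tΔX 3.8637 tΔY 1.0353
    t=0.7454 [y] (1,3)
    t=1.0046 [x] (2,3)
    t=1.7807 [y] (2,4) — stop
  → r_3 = 1.7807
beam 4: φ=45°, α=120°
  cosα=-0.5000 sinα=0.8660 | (1,2) | tMaxX 1.4800 tMaxY 0.8314 | tΔX 2.0000 tΔY 1.1547
    t=0.8314 [y] (1,3)
    t=1.4800 [x] (0,3) — stop
  → r_4 = 1.4800
beam 5: φ=90°, α=165°
  cosα=-0.9659 sinα=0.2588 | (1,2) | tMaxX 0.7661 tMaxY 2.7819 | tΔX 1.0353 tΔY 3.8637
    t=0.7661 [x] (0,2) — stop
  → r_5 = 0.7661

ranges = [1.3044, 7.2284, 1.7807, 1.4800, 0.7661]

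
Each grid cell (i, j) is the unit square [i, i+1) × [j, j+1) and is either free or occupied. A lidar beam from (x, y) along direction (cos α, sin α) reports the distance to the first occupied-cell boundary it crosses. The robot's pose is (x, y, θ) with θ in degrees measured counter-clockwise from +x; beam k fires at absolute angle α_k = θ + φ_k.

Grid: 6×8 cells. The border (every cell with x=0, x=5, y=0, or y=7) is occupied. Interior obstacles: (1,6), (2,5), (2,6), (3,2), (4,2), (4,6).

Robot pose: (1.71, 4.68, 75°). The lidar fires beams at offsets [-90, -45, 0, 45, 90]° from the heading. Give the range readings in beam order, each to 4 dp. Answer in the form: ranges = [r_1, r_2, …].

beam 1: φ=-90°, α=345°
  direction (0.9659, -0.2588); cell (1,4); t to first gridline: x 0.3002, y 2.6273 (then +1.0353 / +3.8637)
    (2,4) via x @ 0.3002
    (3,4) via x @ 1.3355
    (4,4) via x @ 2.3708
    (4,3) via y @ 2.6273
    (5,3) via x @ 3.4061  # hit
  → r_1 = 3.4061
beam 2: φ=-45°, α=30°
  direction (0.8660, 0.5000); cell (1,4); t to first gridline: x 0.3349, y 0.6400 (then +1.1547 / +2.0000)
    (2,4) via x @ 0.3349
    (2,5) via y @ 0.6400  # hit
  → r_2 = 0.6400
beam 3: φ=0°, α=75°
  direction (0.2588, 0.9659); cell (1,4); t to first gridline: x 1.1205, y 0.3313 (then +3.8637 / +1.0353)
    (1,5) via y @ 0.3313
    (2,5) via x @ 1.1205  # hit
  → r_3 = 1.1205
beam 4: φ=45°, α=120°
  direction (-0.5000, 0.8660); cell (1,4); t to first gridline: x 1.4200, y 0.3695 (then +2.0000 / +1.1547)
    (1,5) via y @ 0.3695
    (0,5) via x @ 1.4200  # hit
  → r_4 = 1.4200
beam 5: φ=90°, α=165°
  direction (-0.9659, 0.2588); cell (1,4); t to first gridline: x 0.7350, y 1.2364 (then +1.0353 / +3.8637)
    (0,4) via x @ 0.7350  # hit
  → r_5 = 0.7350

ranges = [3.4061, 0.6400, 1.1205, 1.4200, 0.7350]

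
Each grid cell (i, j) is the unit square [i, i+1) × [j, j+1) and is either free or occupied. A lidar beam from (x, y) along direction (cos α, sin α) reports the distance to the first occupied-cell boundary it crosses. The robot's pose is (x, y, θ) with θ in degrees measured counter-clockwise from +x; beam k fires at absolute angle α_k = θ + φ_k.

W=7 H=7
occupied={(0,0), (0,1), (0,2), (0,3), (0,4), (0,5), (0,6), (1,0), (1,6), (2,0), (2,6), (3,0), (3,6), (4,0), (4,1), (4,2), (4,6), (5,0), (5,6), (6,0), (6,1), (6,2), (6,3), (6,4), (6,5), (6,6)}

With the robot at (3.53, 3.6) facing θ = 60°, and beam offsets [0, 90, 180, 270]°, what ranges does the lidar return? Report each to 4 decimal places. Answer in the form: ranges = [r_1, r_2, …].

beam 1: φ=0°, α=60°
  dir = (cos 60°, sin 60°) = (0.5000, 0.8660); from cell (3,3)
  next x-line at t=0.9400, next y-line at t=0.4619; Δt_x=2.0000, Δt_y=1.1547
    y: enter (3,4) at t=0.4619
    x: enter (4,4) at t=0.9400
    y: enter (4,5) at t=1.6166
    y: enter (4,6) at t=2.7713 ← occupied
  → r_1 = 2.7713
beam 2: φ=90°, α=150°
  dir = (cos 150°, sin 150°) = (-0.8660, 0.5000); from cell (3,3)
  next x-line at t=0.6120, next y-line at t=0.8000; Δt_x=1.1547, Δt_y=2.0000
    x: enter (2,3) at t=0.6120
    y: enter (2,4) at t=0.8000
    x: enter (1,4) at t=1.7667
    y: enter (1,5) at t=2.8000
    x: enter (0,5) at t=2.9214 ← occupied
  → r_2 = 2.9214
beam 3: φ=180°, α=240°
  dir = (cos 240°, sin 240°) = (-0.5000, -0.8660); from cell (3,3)
  next x-line at t=1.0600, next y-line at t=0.6928; Δt_x=2.0000, Δt_y=1.1547
    y: enter (3,2) at t=0.6928
    x: enter (2,2) at t=1.0600
    y: enter (2,1) at t=1.8475
    y: enter (2,0) at t=3.0022 ← occupied
  → r_3 = 3.0022
beam 4: φ=270°, α=330°
  dir = (cos 330°, sin 330°) = (0.8660, -0.5000); from cell (3,3)
  next x-line at t=0.5427, next y-line at t=1.2000; Δt_x=1.1547, Δt_y=2.0000
    x: enter (4,3) at t=0.5427
    y: enter (4,2) at t=1.2000 ← occupied
  → r_4 = 1.2000

ranges = [2.7713, 2.9214, 3.0022, 1.2000]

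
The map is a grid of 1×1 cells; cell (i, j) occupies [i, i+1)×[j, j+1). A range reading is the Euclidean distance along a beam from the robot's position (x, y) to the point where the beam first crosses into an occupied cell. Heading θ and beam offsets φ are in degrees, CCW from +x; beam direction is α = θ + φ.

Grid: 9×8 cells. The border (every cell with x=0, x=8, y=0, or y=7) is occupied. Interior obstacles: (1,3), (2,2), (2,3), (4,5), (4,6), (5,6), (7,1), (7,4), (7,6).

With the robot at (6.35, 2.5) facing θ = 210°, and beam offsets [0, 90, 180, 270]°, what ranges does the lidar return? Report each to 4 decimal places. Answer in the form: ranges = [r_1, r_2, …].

ranges = [3.0000, 1.3000, 1.9053, 2.8868]

beam 1: φ=0°, α=210°
  direction (-0.8660, -0.5000); cell (6,2); t to first gridline: x 0.4041, y 1.0000 (then +1.1547 / +2.0000)
    (5,2) via x @ 0.4041
    (5,1) via y @ 1.0000
    (4,1) via x @ 1.5588
    (3,1) via x @ 2.7135
    (3,0) via y @ 3.0000  # hit
  → r_1 = 3.0000
beam 2: φ=90°, α=300°
  direction (0.5000, -0.8660); cell (6,2); t to first gridline: x 1.3000, y 0.5774 (then +2.0000 / +1.1547)
    (6,1) via y @ 0.5774
    (7,1) via x @ 1.3000  # hit
  → r_2 = 1.3000
beam 3: φ=180°, α=30°
  direction (0.8660, 0.5000); cell (6,2); t to first gridline: x 0.7506, y 1.0000 (then +1.1547 / +2.0000)
    (7,2) via x @ 0.7506
    (7,3) via y @ 1.0000
    (8,3) via x @ 1.9053  # hit
  → r_3 = 1.9053
beam 4: φ=270°, α=120°
  direction (-0.5000, 0.8660); cell (6,2); t to first gridline: x 0.7000, y 0.5774 (then +2.0000 / +1.1547)
    (6,3) via y @ 0.5774
    (5,3) via x @ 0.7000
    (5,4) via y @ 1.7321
    (4,4) via x @ 2.7000
    (4,5) via y @ 2.8868  # hit
  → r_4 = 2.8868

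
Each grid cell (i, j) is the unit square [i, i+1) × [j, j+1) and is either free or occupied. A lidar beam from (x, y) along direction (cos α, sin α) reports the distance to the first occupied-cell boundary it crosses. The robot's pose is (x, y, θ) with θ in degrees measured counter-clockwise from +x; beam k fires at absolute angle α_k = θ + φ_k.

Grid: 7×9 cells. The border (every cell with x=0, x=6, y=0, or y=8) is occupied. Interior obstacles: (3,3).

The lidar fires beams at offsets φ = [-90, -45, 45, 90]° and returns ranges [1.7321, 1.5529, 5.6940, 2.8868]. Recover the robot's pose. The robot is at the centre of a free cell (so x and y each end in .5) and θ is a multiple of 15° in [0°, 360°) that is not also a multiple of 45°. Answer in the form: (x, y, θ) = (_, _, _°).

The pose lattice has 34·16 = 544 candidates. Test each by forward raycasting.
  (3.5, 2.5, 255°): beam 1 = 2.5882 ≠ 1.7321 ✗
  (4.5, 3.5, 330°): beam 1 = 2.8868 ≠ 1.7321 ✗
  (4.5, 1.5, 255°): beam 1 = 3.6235 ≠ 1.7321 ✗
  (2.5, 2.5, 285°): beam 1 = 1.5529 ≠ 1.7321 ✗
  (5.5, 7.5, 300°): beam 1 = 5.1962 ≠ 1.7321 ✗
  …
  (2.5, 6.5, 210°): r_1=1.7321, r_2=1.5529, r_3=5.6940, r_4=2.8868 — all match ✓
Unique over the lattice → pose = (2.5, 6.5, 210°).

(x, y, θ) = (2.5, 6.5, 210°)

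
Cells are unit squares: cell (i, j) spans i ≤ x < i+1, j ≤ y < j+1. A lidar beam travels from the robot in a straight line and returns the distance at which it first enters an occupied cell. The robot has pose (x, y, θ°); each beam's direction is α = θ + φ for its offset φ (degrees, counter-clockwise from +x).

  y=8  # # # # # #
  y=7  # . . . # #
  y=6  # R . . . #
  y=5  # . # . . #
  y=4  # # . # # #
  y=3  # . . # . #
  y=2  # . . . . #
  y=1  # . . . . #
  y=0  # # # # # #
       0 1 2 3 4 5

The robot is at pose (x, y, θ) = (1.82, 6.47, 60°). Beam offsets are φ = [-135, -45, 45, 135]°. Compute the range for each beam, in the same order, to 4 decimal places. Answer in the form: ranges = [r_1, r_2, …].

ranges = [0.6955, 2.2569, 1.5840, 0.8489]

beam 1: φ=-135°, α=285°
  d=(0.2588,-0.9659)  start (1,6)  tX=0.6955 tY=0.4866  stride 1/|dx|=3.8637 1/|dy|=1.0353
    cross y-line → (1,5), t=0.4866
    cross x-line → (2,5), t=0.6955 (wall)
  → r_1 = 0.6955
beam 2: φ=-45°, α=15°
  d=(0.9659,0.2588)  start (1,6)  tX=0.1863 tY=2.0478  stride 1/|dx|=1.0353 1/|dy|=3.8637
    cross x-line → (2,6), t=0.1863
    cross x-line → (3,6), t=1.2216
    cross y-line → (3,7), t=2.0478
    cross x-line → (4,7), t=2.2569 (wall)
  → r_2 = 2.2569
beam 3: φ=45°, α=105°
  d=(-0.2588,0.9659)  start (1,6)  tX=3.1682 tY=0.5487  stride 1/|dx|=3.8637 1/|dy|=1.0353
    cross y-line → (1,7), t=0.5487
    cross y-line → (1,8), t=1.5840 (wall)
  → r_3 = 1.5840
beam 4: φ=135°, α=195°
  d=(-0.9659,-0.2588)  start (1,6)  tX=0.8489 tY=1.8159  stride 1/|dx|=1.0353 1/|dy|=3.8637
    cross x-line → (0,6), t=0.8489 (wall)
  → r_4 = 0.8489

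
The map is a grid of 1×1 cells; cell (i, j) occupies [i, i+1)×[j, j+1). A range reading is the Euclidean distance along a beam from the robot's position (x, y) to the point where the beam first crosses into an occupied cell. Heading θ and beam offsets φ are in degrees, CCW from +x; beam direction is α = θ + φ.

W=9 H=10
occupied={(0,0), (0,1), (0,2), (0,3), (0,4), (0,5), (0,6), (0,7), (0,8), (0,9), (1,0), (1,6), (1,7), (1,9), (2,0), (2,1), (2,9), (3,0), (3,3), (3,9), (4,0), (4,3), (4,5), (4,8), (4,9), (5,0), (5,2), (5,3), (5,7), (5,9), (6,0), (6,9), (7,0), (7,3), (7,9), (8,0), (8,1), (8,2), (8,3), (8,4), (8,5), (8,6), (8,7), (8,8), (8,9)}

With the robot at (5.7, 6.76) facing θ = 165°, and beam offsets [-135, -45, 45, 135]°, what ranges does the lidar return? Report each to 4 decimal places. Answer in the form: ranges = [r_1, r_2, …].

beam 1: φ=-135°, α=30°
  direction (0.8660, 0.5000); cell (5,6); t to first gridline: x 0.3464, y 0.4800 (then +1.1547 / +2.0000)
    (6,6) via x @ 0.3464
    (6,7) via y @ 0.4800
    (7,7) via x @ 1.5011
    (7,8) via y @ 2.4800
    (8,8) via x @ 2.6558  # hit
  → r_1 = 2.6558
beam 2: φ=-45°, α=120°
  direction (-0.5000, 0.8660); cell (5,6); t to first gridline: x 1.4000, y 0.2771 (then +2.0000 / +1.1547)
    (5,7) via y @ 0.2771  # hit
  → r_2 = 0.2771
beam 3: φ=45°, α=210°
  direction (-0.8660, -0.5000); cell (5,6); t to first gridline: x 0.8083, y 1.5200 (then +1.1547 / +2.0000)
    (4,6) via x @ 0.8083
    (4,5) via y @ 1.5200  # hit
  → r_3 = 1.5200
beam 4: φ=135°, α=300°
  direction (0.5000, -0.8660); cell (5,6); t to first gridline: x 0.6000, y 0.8776 (then +2.0000 / +1.1547)
    (6,6) via x @ 0.6000
    (6,5) via y @ 0.8776
    (6,4) via y @ 2.0323
    (7,4) via x @ 2.6000
    (7,3) via y @ 3.1870  # hit
  → r_4 = 3.1870

ranges = [2.6558, 0.2771, 1.5200, 3.1870]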